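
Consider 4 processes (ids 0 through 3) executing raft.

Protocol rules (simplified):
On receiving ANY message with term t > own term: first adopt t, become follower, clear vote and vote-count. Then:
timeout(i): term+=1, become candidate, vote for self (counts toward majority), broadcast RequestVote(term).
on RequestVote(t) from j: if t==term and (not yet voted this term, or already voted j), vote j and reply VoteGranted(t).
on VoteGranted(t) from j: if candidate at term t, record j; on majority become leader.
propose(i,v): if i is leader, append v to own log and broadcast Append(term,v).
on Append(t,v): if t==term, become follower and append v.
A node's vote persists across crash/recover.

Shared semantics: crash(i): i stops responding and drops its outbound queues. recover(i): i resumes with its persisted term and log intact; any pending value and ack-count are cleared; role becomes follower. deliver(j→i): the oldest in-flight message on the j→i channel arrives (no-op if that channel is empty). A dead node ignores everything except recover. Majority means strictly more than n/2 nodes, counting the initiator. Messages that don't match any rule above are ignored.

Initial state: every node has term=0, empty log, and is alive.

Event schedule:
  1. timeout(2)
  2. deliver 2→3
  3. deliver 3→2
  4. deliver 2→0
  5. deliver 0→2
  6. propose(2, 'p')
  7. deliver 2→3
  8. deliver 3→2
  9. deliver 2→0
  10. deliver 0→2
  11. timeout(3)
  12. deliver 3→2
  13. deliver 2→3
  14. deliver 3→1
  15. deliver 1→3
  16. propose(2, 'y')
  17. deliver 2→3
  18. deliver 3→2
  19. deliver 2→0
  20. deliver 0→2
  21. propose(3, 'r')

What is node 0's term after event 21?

1

e1 timeout(2): 2[cand,t=1,-]
e2 deliver 2→3: 3[foll,t=1,-]
e3 deliver 3→2: ·
e4 deliver 2→0: 0[foll,t=1,-]
e5 deliver 0→2: 2[lead,t=1,-]
e6 propose(2,'p'): 2[lead,t=1,p]
e7 deliver 2→3: 3[foll,t=1,p]
e8 deliver 3→2: ·
e9 deliver 2→0: 0[foll,t=1,p]
e10 deliver 0→2: ·
e11 timeout(3): 3[cand,t=2,p]
e12 deliver 3→2: 2[foll,t=2,p]
e13 deliver 2→3: ·
e14 deliver 3→1: 1[foll,t=2,-]
e15 deliver 1→3: 3[lead,t=2,p]
e16 propose(2,'y'): ·
e17 deliver 2→3: ·
e18 deliver 3→2: ·
e19 deliver 2→0: ·
e20 deliver 0→2: ·
e21 propose(3,'r'): 3[lead,t=2,p,r]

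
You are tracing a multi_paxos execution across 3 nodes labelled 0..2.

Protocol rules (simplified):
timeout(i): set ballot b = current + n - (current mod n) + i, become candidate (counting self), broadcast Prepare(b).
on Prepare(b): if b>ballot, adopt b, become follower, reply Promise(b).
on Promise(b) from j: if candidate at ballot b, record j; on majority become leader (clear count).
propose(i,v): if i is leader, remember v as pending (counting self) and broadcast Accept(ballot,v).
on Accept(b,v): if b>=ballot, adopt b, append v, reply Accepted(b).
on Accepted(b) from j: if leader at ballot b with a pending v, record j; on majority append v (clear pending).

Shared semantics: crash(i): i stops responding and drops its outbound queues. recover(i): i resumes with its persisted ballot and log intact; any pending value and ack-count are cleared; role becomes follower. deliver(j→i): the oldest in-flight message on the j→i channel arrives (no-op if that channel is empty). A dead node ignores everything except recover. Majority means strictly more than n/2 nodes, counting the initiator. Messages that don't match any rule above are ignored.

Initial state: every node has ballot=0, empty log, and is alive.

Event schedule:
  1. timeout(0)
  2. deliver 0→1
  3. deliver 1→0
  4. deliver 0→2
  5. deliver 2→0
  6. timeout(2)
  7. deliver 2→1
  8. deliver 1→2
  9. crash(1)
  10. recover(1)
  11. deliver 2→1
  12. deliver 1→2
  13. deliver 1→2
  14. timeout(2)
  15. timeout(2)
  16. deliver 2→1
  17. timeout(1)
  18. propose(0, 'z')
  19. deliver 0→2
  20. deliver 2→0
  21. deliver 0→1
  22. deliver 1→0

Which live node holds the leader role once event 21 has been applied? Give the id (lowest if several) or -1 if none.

e1 timeout(0): 0[cand,b=3,-]
e2 deliver 0→1: 1[foll,b=3,-]
e3 deliver 1→0: 0[lead,b=3,-]
e4 deliver 0→2: 2[foll,b=3,-]
e5 deliver 2→0: ·
e6 timeout(2): 2[cand,b=8,-]
e7 deliver 2→1: 1[foll,b=8,-]
e8 deliver 1→2: 2[lead,b=8,-]
e9 crash(1): 1[✗foll,b=8,-]
e10 recover(1): 1[foll,b=8,-]
e11 deliver 2→1: ·
e12 deliver 1→2: ·
e13 deliver 1→2: ·
e14 timeout(2): 2[cand,b=11,-]
e15 timeout(2): 2[cand,b=14,-]
e16 deliver 2→1: 1[foll,b=11,-]
e17 timeout(1): 1[cand,b=13,-]
e18 propose(0,'z'): ·
e19 deliver 0→2: ·
e20 deliver 2→0: 0[foll,b=8,-]
e21 deliver 0→1: ·

-1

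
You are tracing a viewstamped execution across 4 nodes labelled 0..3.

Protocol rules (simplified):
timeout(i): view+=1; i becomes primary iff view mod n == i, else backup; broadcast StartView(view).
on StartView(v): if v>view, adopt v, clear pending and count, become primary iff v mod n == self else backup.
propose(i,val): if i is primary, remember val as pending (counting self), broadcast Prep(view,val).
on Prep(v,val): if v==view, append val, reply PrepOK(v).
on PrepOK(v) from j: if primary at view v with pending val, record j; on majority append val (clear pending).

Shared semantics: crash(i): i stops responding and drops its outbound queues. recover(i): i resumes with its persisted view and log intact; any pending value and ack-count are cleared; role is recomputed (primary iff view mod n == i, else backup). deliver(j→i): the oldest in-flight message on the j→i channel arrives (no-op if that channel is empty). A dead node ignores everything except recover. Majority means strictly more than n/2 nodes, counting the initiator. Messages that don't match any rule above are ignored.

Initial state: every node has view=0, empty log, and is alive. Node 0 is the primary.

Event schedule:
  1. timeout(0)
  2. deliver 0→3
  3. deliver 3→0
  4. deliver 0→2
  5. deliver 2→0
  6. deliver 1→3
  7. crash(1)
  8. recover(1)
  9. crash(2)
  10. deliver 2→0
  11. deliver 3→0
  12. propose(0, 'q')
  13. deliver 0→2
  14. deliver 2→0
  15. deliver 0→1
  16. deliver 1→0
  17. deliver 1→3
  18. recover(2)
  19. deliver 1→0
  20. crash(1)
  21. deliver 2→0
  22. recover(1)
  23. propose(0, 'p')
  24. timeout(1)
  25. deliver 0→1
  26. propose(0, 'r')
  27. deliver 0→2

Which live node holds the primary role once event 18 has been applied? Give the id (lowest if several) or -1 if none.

e1 timeout(0): 0[back,v=1,-]
e2 deliver 0→3: 3[back,v=1,-]
e3 deliver 3→0: ·
e4 deliver 0→2: 2[back,v=1,-]
e5 deliver 2→0: ·
e6 deliver 1→3: ·
e7 crash(1): 1[✗back,v=0,-]
e8 recover(1): 1[back,v=0,-]
e9 crash(2): 2[✗back,v=1,-]
e10 deliver 2→0: ·
e11 deliver 3→0: ·
e12 propose(0,'q'): ·
e13 deliver 0→2: ·
e14 deliver 2→0: ·
e15 deliver 0→1: 1[prim,v=1,-]
e16 deliver 1→0: ·
e17 deliver 1→3: ·
e18 recover(2): 2[back,v=1,-]

1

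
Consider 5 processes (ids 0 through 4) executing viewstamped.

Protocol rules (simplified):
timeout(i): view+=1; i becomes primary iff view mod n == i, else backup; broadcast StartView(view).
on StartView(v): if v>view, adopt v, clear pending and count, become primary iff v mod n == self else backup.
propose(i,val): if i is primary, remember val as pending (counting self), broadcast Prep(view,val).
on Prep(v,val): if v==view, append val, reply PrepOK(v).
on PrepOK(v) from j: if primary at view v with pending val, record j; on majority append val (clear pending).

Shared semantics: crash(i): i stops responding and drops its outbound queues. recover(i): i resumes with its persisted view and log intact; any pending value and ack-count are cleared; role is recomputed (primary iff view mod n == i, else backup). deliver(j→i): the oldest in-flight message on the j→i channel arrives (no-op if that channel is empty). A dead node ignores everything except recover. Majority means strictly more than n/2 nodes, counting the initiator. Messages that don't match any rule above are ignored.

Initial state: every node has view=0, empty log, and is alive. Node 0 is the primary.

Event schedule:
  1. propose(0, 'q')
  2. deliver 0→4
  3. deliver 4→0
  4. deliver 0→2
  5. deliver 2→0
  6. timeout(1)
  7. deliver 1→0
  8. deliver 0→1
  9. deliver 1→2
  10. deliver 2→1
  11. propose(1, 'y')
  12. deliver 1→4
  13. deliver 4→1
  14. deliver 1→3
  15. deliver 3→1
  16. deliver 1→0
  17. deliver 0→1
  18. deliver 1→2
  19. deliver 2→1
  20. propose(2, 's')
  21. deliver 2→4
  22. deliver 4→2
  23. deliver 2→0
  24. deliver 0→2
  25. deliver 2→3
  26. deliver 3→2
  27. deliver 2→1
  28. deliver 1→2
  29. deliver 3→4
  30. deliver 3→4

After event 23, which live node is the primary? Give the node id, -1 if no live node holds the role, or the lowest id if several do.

1

[1] propose(0,'q') → ∅
[2] deliver 0→4 → N4(back v0 [q])
[3] deliver 4→0 → ∅
[4] deliver 0→2 → N2(back v0 [q])
[5] deliver 2→0 → N0(prim v0 [q])
[6] timeout(1) → N1(prim v1 [-])
[7] deliver 1→0 → N0(back v1 [q])
[8] deliver 0→1 → ∅
[9] deliver 1→2 → N2(back v1 [q])
[10] deliver 2→1 → ∅
[11] propose(1,'y') → ∅
[12] deliver 1→4 → N4(back v1 [q])
[13] deliver 4→1 → ∅
[14] deliver 1→3 → N3(back v1 [-])
[15] deliver 3→1 → ∅
[16] deliver 1→0 → N0(back v1 [q,y])
[17] deliver 0→1 → ∅
[18] deliver 1→2 → N2(back v1 [q,y])
[19] deliver 2→1 → N1(prim v1 [y])
[20] propose(2,'s') → ∅
[21] deliver 2→4 → ∅
[22] deliver 4→2 → ∅
[23] deliver 2→0 → ∅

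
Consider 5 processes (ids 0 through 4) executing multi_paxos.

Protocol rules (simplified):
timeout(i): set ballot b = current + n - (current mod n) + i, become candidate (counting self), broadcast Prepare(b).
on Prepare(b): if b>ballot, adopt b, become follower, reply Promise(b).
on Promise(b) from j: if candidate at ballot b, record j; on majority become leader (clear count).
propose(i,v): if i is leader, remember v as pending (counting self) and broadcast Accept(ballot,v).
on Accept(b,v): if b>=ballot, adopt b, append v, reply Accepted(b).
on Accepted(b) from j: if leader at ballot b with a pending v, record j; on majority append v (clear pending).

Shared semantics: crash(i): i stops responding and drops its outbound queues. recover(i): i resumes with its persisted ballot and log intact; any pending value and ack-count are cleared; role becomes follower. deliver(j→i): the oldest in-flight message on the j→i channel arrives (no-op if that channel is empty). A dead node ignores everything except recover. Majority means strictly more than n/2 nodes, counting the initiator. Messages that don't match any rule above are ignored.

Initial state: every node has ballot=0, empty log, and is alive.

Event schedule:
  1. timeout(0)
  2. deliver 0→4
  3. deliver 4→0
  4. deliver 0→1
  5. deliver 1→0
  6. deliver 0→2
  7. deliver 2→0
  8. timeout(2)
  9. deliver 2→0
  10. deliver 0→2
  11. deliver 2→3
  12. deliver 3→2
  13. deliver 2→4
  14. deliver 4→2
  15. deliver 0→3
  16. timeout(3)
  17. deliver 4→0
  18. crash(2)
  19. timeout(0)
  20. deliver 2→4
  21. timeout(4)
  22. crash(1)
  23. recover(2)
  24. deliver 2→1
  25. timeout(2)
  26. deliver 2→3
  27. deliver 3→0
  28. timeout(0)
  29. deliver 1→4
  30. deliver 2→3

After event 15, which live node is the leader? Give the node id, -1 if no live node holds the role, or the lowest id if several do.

e1 timeout(0): 0[cand,b=5,-]
e2 deliver 0→4: 4[foll,b=5,-]
e3 deliver 4→0: ·
e4 deliver 0→1: 1[foll,b=5,-]
e5 deliver 1→0: 0[lead,b=5,-]
e6 deliver 0→2: 2[foll,b=5,-]
e7 deliver 2→0: ·
e8 timeout(2): 2[cand,b=12,-]
e9 deliver 2→0: 0[foll,b=12,-]
e10 deliver 0→2: ·
e11 deliver 2→3: 3[foll,b=12,-]
e12 deliver 3→2: 2[lead,b=12,-]
e13 deliver 2→4: 4[foll,b=12,-]
e14 deliver 4→2: ·
e15 deliver 0→3: ·

2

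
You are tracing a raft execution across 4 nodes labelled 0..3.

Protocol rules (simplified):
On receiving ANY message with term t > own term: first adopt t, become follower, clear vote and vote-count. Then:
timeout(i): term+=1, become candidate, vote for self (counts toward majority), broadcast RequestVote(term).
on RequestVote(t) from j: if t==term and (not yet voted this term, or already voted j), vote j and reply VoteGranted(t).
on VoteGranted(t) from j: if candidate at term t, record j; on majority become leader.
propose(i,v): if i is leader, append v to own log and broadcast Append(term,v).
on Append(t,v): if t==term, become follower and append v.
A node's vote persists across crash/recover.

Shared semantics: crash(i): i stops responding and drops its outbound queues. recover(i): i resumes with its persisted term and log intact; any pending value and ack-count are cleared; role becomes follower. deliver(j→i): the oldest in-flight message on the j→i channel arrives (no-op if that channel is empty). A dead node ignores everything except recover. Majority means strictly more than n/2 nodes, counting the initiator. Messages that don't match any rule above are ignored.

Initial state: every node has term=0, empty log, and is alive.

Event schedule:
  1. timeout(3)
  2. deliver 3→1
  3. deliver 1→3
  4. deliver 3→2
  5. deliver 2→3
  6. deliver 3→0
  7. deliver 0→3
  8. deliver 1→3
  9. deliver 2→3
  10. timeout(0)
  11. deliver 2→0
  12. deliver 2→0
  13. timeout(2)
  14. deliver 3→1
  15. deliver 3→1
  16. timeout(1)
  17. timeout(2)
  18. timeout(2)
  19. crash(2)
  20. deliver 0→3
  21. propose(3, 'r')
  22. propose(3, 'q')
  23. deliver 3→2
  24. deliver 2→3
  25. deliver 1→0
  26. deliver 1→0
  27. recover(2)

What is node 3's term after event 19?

1

[1] timeout(3) → N3(cand t1 [-])
[2] deliver 3→1 → N1(foll t1 [-])
[3] deliver 1→3 → ∅
[4] deliver 3→2 → N2(foll t1 [-])
[5] deliver 2→3 → N3(lead t1 [-])
[6] deliver 3→0 → N0(foll t1 [-])
[7] deliver 0→3 → ∅
[8] deliver 1→3 → ∅
[9] deliver 2→3 → ∅
[10] timeout(0) → N0(cand t2 [-])
[11] deliver 2→0 → ∅
[12] deliver 2→0 → ∅
[13] timeout(2) → N2(cand t2 [-])
[14] deliver 3→1 → ∅
[15] deliver 3→1 → ∅
[16] timeout(1) → N1(cand t2 [-])
[17] timeout(2) → N2(cand t3 [-])
[18] timeout(2) → N2(cand t4 [-])
[19] crash(2) → N2(✗cand t4 [-])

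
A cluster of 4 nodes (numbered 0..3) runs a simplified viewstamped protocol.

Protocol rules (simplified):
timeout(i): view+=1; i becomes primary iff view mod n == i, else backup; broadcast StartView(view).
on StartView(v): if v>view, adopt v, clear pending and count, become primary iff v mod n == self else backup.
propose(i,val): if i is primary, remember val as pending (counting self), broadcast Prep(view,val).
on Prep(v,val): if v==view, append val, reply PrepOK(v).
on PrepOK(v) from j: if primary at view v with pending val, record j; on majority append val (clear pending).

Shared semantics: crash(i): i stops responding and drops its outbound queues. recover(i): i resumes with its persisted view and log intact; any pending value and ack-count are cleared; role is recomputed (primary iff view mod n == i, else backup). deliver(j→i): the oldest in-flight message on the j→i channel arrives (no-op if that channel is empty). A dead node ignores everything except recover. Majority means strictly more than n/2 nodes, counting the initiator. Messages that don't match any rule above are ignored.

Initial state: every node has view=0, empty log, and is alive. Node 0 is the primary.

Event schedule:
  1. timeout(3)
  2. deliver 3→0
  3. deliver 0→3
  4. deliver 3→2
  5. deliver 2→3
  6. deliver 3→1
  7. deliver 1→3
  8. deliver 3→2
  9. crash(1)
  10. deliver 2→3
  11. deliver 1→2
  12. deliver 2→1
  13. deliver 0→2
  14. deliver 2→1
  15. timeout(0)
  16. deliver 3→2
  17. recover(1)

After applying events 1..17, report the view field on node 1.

1

after 1 — timeout(3): n3:back/v1/[-]
after 2 — deliver 3→0: n0:back/v1/[-]
after 3 — deliver 0→3: ·
after 4 — deliver 3→2: n2:back/v1/[-]
after 5 — deliver 2→3: ·
after 6 — deliver 3→1: n1:prim/v1/[-]
after 7 — deliver 1→3: ·
after 8 — deliver 3→2: ·
after 9 — crash(1): n1:✗prim/v1/[-]
after 10 — deliver 2→3: ·
after 11 — deliver 1→2: ·
after 12 — deliver 2→1: ·
after 13 — deliver 0→2: ·
after 14 — deliver 2→1: ·
after 15 — timeout(0): n0:back/v2/[-]
after 16 — deliver 3→2: ·
after 17 — recover(1): n1:prim/v1/[-]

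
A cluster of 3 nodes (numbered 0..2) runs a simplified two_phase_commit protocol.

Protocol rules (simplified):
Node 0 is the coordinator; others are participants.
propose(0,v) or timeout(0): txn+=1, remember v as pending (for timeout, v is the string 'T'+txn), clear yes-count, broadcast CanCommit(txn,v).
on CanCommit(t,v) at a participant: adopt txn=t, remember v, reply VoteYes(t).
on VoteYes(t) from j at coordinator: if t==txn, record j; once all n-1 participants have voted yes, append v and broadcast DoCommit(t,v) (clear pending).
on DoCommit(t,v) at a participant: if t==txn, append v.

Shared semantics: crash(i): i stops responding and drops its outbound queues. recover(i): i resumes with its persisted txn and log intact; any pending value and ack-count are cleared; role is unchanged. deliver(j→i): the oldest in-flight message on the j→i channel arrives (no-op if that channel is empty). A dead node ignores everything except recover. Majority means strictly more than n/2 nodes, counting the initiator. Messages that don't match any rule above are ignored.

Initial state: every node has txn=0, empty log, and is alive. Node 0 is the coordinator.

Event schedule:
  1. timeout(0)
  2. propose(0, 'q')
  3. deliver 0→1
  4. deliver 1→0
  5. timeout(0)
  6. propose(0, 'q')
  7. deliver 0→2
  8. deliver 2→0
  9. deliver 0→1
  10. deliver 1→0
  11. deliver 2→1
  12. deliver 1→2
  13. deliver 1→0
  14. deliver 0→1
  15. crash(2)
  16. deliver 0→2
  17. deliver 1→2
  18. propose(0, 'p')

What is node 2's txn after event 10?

after 1 — timeout(0): n0:coor/t1/[-]
after 2 — propose(0,'q'): n0:coor/t2/[-]
after 3 — deliver 0→1: n1:part/t1/[-]
after 4 — deliver 1→0: ·
after 5 — timeout(0): n0:coor/t3/[-]
after 6 — propose(0,'q'): n0:coor/t4/[-]
after 7 — deliver 0→2: n2:part/t1/[-]
after 8 — deliver 2→0: ·
after 9 — deliver 0→1: n1:part/t2/[-]
after 10 — deliver 1→0: ·

1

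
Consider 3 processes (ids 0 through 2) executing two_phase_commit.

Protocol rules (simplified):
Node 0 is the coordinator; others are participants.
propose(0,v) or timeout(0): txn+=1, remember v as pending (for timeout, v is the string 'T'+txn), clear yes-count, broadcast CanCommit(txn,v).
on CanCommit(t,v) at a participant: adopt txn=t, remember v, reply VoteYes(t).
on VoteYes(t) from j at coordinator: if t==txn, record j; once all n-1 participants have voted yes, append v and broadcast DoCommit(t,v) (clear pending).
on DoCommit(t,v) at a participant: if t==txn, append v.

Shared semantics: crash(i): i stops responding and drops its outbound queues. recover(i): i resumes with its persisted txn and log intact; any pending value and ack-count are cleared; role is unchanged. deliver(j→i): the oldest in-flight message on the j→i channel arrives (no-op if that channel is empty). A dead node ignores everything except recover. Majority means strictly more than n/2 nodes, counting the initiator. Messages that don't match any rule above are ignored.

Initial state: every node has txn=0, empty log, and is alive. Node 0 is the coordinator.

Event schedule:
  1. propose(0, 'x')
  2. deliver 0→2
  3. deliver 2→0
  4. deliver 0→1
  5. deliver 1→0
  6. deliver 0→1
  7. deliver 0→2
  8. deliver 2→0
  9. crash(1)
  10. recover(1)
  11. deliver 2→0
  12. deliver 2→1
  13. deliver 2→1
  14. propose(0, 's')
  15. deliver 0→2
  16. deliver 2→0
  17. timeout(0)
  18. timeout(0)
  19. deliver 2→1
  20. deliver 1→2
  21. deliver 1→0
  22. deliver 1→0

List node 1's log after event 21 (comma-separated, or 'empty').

x

1. propose(0,'x'):  <0:coor t1 ->
2. deliver 0→2:  <2:part t1 ->
3. deliver 2→0:  nop
4. deliver 0→1:  <1:part t1 ->
5. deliver 1→0:  <0:coor t1 x>
6. deliver 0→1:  <1:part t1 x>
7. deliver 0→2:  <2:part t1 x>
8. deliver 2→0:  nop
9. crash(1):  <1:✗part t1 x>
10. recover(1):  <1:part t1 x>
11. deliver 2→0:  nop
12. deliver 2→1:  nop
13. deliver 2→1:  nop
14. propose(0,'s'):  <0:coor t2 x>
15. deliver 0→2:  <2:part t2 x>
16. deliver 2→0:  nop
17. timeout(0):  <0:coor t3 x>
18. timeout(0):  <0:coor t4 x>
19. deliver 2→1:  nop
20. deliver 1→2:  nop
21. deliver 1→0:  nop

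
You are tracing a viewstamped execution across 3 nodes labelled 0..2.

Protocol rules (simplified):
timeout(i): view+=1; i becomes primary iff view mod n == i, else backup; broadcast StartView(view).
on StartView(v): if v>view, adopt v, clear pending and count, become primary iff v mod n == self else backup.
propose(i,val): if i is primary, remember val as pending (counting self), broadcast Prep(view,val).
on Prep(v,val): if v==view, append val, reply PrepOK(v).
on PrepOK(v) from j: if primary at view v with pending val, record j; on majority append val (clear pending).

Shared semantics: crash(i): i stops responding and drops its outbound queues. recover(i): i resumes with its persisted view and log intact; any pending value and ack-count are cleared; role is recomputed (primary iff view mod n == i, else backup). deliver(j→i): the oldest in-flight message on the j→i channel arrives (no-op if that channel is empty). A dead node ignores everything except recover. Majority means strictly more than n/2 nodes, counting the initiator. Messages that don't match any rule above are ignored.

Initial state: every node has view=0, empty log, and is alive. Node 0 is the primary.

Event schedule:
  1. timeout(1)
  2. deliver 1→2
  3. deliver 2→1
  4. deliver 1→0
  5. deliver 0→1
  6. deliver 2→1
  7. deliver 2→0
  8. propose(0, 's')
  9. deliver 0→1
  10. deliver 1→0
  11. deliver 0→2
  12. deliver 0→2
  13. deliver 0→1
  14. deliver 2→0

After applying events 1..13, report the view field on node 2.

1. timeout(1):  <1:prim v1 ->
2. deliver 1→2:  <2:back v1 ->
3. deliver 2→1:  nop
4. deliver 1→0:  <0:back v1 ->
5. deliver 0→1:  nop
6. deliver 2→1:  nop
7. deliver 2→0:  nop
8. propose(0,'s'):  nop
9. deliver 0→1:  nop
10. deliver 1→0:  nop
11. deliver 0→2:  nop
12. deliver 0→2:  nop
13. deliver 0→1:  nop

1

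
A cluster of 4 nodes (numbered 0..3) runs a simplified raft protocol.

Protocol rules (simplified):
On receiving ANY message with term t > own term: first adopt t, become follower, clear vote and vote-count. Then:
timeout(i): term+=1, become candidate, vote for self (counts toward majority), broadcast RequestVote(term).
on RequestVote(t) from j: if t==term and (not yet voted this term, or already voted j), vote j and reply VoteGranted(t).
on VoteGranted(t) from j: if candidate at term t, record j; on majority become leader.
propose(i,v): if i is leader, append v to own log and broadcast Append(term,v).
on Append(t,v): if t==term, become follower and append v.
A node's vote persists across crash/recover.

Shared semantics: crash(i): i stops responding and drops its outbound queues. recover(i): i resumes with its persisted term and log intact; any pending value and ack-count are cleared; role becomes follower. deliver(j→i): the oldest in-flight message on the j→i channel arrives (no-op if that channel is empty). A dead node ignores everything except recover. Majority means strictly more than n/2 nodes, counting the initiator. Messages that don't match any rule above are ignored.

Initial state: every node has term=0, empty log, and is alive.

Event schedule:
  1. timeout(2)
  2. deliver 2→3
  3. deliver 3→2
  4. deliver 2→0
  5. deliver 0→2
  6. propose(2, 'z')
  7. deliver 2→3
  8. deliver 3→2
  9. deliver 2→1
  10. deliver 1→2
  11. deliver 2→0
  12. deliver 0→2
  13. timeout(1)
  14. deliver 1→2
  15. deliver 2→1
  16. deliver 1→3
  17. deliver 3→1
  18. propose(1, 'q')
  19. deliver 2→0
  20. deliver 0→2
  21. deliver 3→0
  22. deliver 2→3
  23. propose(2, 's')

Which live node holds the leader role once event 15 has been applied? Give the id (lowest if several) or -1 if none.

-1

step 1 timeout(2): 2={cand,t=1,log=-}
step 2 deliver 2→3: 3={foll,t=1,log=-}
step 3 deliver 3→2: —
step 4 deliver 2→0: 0={foll,t=1,log=-}
step 5 deliver 0→2: 2={lead,t=1,log=-}
step 6 propose(2,'z'): 2={lead,t=1,log=z}
step 7 deliver 2→3: 3={foll,t=1,log=z}
step 8 deliver 3→2: —
step 9 deliver 2→1: 1={foll,t=1,log=-}
step 10 deliver 1→2: —
step 11 deliver 2→0: 0={foll,t=1,log=z}
step 12 deliver 0→2: —
step 13 timeout(1): 1={cand,t=2,log=-}
step 14 deliver 1→2: 2={foll,t=2,log=z}
step 15 deliver 2→1: —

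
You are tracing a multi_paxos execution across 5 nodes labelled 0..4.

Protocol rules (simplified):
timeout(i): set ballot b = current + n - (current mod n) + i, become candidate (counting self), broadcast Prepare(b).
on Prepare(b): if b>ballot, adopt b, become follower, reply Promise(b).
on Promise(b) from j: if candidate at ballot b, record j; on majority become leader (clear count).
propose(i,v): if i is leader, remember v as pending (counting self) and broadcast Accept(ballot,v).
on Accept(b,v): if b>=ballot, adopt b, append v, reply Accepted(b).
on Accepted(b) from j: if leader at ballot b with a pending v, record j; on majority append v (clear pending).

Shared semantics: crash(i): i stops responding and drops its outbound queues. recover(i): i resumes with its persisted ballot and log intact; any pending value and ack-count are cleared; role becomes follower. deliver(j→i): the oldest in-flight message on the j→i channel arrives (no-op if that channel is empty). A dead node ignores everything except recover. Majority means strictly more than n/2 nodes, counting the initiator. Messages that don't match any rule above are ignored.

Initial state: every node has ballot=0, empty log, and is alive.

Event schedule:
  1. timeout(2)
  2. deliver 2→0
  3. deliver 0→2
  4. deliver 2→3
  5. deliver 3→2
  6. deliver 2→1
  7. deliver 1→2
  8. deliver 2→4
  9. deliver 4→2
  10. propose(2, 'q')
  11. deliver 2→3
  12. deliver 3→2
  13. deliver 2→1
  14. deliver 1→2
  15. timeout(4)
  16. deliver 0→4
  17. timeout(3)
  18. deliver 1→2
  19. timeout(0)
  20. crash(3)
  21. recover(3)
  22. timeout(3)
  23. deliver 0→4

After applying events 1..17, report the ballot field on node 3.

e1 timeout(2): 2[cand,b=7,-]
e2 deliver 2→0: 0[foll,b=7,-]
e3 deliver 0→2: ·
e4 deliver 2→3: 3[foll,b=7,-]
e5 deliver 3→2: 2[lead,b=7,-]
e6 deliver 2→1: 1[foll,b=7,-]
e7 deliver 1→2: ·
e8 deliver 2→4: 4[foll,b=7,-]
e9 deliver 4→2: ·
e10 propose(2,'q'): ·
e11 deliver 2→3: 3[foll,b=7,q]
e12 deliver 3→2: ·
e13 deliver 2→1: 1[foll,b=7,q]
e14 deliver 1→2: 2[lead,b=7,q]
e15 timeout(4): 4[cand,b=14,-]
e16 deliver 0→4: ·
e17 timeout(3): 3[cand,b=13,q]

13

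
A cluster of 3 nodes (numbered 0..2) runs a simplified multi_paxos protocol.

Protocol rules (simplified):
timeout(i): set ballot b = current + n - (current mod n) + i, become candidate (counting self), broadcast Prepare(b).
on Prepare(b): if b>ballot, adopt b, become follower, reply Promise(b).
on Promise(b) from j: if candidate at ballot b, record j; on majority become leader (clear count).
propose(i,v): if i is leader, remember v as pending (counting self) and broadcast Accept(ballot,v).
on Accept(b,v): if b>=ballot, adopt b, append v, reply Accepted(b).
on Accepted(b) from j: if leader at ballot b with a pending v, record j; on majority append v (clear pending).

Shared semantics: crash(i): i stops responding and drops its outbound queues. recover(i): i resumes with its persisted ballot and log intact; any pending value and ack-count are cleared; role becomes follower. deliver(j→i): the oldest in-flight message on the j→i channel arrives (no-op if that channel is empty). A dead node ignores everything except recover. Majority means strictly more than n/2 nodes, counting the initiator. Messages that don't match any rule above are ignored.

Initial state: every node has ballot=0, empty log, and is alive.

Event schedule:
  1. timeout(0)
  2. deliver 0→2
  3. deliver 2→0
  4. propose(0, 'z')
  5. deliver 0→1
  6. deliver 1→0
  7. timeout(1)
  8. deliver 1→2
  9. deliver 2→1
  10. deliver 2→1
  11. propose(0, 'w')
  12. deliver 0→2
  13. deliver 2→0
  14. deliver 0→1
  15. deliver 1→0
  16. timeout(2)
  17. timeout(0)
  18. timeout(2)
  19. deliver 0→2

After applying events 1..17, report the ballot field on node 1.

after 1 — timeout(0): n0:cand/b3/[-]
after 2 — deliver 0→2: n2:foll/b3/[-]
after 3 — deliver 2→0: n0:lead/b3/[-]
after 4 — propose(0,'z'): ·
after 5 — deliver 0→1: n1:foll/b3/[-]
after 6 — deliver 1→0: ·
after 7 — timeout(1): n1:cand/b7/[-]
after 8 — deliver 1→2: n2:foll/b7/[-]
after 9 — deliver 2→1: n1:lead/b7/[-]
after 10 — deliver 2→1: ·
after 11 — propose(0,'w'): ·
after 12 — deliver 0→2: ·
after 13 — deliver 2→0: ·
after 14 — deliver 0→1: ·
after 15 — deliver 1→0: n0:foll/b7/[-]
after 16 — timeout(2): n2:cand/b11/[-]
after 17 — timeout(0): n0:cand/b9/[-]

7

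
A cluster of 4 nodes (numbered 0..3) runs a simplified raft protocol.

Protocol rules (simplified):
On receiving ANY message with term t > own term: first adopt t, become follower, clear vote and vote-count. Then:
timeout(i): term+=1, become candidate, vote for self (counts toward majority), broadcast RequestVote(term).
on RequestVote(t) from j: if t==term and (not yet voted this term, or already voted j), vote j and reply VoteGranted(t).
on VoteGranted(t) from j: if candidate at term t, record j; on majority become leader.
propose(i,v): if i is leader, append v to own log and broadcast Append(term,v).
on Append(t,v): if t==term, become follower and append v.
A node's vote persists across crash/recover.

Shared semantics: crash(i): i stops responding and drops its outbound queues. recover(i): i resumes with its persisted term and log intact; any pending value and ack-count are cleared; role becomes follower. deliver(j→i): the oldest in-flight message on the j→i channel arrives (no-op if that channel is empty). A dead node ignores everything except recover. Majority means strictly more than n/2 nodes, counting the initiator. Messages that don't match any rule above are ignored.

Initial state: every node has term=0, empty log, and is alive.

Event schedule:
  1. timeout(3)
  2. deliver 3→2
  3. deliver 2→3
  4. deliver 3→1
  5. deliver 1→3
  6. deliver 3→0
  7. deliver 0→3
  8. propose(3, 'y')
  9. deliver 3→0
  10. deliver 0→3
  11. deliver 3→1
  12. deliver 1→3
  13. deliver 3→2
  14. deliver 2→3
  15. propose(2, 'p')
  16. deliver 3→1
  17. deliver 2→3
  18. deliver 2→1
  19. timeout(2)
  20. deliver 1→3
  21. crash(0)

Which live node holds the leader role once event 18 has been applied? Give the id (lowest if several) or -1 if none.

3

step 1 timeout(3): 3={cand,t=1,log=-}
step 2 deliver 3→2: 2={foll,t=1,log=-}
step 3 deliver 2→3: —
step 4 deliver 3→1: 1={foll,t=1,log=-}
step 5 deliver 1→3: 3={lead,t=1,log=-}
step 6 deliver 3→0: 0={foll,t=1,log=-}
step 7 deliver 0→3: —
step 8 propose(3,'y'): 3={lead,t=1,log=y}
step 9 deliver 3→0: 0={foll,t=1,log=y}
step 10 deliver 0→3: —
step 11 deliver 3→1: 1={foll,t=1,log=y}
step 12 deliver 1→3: —
step 13 deliver 3→2: 2={foll,t=1,log=y}
step 14 deliver 2→3: —
step 15 propose(2,'p'): —
step 16 deliver 3→1: —
step 17 deliver 2→3: —
step 18 deliver 2→1: —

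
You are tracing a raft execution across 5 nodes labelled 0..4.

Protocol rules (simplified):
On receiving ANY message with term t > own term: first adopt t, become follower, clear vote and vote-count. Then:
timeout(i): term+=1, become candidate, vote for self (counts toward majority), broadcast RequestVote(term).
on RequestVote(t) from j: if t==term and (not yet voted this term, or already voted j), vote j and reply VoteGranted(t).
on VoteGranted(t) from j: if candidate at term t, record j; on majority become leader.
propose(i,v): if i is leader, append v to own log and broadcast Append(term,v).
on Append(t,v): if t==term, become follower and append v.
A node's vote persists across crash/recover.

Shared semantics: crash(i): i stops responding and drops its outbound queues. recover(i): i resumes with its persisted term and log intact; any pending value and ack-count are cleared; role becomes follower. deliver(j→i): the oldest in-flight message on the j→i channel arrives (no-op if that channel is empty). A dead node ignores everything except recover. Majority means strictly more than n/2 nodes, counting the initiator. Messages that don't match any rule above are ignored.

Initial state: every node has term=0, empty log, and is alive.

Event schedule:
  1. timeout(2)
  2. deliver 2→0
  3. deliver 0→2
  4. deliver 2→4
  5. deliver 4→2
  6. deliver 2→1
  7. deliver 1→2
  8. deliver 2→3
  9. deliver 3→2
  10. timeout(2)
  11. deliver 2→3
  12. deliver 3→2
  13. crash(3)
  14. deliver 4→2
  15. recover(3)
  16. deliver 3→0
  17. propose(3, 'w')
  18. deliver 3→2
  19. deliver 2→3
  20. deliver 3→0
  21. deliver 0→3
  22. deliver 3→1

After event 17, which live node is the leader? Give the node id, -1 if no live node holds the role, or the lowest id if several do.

-1

1. timeout(2):  <2:cand t1 ->
2. deliver 2→0:  <0:foll t1 ->
3. deliver 0→2:  nop
4. deliver 2→4:  <4:foll t1 ->
5. deliver 4→2:  <2:lead t1 ->
6. deliver 2→1:  <1:foll t1 ->
7. deliver 1→2:  nop
8. deliver 2→3:  <3:foll t1 ->
9. deliver 3→2:  nop
10. timeout(2):  <2:cand t2 ->
11. deliver 2→3:  <3:foll t2 ->
12. deliver 3→2:  nop
13. crash(3):  <3:✗foll t2 ->
14. deliver 4→2:  nop
15. recover(3):  <3:foll t2 ->
16. deliver 3→0:  nop
17. propose(3,'w'):  nop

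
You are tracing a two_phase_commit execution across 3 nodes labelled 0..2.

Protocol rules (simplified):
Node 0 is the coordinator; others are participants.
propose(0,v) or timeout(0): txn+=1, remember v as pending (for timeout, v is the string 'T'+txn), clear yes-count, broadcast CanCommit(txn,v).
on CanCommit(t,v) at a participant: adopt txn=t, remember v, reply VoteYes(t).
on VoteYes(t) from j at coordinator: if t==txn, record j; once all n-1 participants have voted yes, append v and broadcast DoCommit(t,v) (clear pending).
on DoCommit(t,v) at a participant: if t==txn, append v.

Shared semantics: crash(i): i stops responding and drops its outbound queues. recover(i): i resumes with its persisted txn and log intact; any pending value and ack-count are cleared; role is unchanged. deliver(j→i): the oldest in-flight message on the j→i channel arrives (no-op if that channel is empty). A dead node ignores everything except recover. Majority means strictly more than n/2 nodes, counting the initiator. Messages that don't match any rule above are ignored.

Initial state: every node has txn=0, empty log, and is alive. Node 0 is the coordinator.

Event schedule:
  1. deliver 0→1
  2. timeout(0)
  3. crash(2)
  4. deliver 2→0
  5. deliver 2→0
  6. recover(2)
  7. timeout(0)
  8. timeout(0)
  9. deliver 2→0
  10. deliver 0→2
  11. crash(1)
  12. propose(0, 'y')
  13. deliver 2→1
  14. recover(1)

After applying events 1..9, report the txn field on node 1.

0

1. deliver 0→1:  nop
2. timeout(0):  <0:coor t1 ->
3. crash(2):  <2:✗part t0 ->
4. deliver 2→0:  nop
5. deliver 2→0:  nop
6. recover(2):  <2:part t0 ->
7. timeout(0):  <0:coor t2 ->
8. timeout(0):  <0:coor t3 ->
9. deliver 2→0:  nop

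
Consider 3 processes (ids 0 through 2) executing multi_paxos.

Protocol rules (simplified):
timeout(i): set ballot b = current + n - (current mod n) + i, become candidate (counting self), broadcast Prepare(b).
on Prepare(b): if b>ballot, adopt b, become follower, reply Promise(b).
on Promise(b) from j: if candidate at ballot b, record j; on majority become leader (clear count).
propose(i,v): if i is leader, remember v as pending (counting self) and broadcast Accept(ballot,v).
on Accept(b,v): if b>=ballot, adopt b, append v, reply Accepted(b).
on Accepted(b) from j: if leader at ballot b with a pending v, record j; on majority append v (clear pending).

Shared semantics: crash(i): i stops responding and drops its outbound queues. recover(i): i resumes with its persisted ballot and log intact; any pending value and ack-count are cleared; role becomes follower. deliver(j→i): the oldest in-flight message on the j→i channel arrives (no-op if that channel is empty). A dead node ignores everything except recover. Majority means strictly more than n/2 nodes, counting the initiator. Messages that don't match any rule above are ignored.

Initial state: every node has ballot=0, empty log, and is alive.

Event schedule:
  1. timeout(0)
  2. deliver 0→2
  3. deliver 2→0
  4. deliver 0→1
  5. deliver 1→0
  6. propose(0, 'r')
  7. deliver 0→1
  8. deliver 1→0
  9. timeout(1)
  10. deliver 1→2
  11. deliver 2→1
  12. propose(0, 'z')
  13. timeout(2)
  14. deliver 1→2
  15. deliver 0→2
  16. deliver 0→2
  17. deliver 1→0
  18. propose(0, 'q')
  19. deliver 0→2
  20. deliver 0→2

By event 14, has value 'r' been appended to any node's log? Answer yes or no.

yes

after 1 — timeout(0): n0:cand/b3/[-]
after 2 — deliver 0→2: n2:foll/b3/[-]
after 3 — deliver 2→0: n0:lead/b3/[-]
after 4 — deliver 0→1: n1:foll/b3/[-]
after 5 — deliver 1→0: ·
after 6 — propose(0,'r'): ·
after 7 — deliver 0→1: n1:foll/b3/[r]
after 8 — deliver 1→0: n0:lead/b3/[r]
after 9 — timeout(1): n1:cand/b7/[r]
after 10 — deliver 1→2: n2:foll/b7/[-]
after 11 — deliver 2→1: n1:lead/b7/[r]
after 12 — propose(0,'z'): ·
after 13 — timeout(2): n2:cand/b11/[-]
after 14 — deliver 1→2: ·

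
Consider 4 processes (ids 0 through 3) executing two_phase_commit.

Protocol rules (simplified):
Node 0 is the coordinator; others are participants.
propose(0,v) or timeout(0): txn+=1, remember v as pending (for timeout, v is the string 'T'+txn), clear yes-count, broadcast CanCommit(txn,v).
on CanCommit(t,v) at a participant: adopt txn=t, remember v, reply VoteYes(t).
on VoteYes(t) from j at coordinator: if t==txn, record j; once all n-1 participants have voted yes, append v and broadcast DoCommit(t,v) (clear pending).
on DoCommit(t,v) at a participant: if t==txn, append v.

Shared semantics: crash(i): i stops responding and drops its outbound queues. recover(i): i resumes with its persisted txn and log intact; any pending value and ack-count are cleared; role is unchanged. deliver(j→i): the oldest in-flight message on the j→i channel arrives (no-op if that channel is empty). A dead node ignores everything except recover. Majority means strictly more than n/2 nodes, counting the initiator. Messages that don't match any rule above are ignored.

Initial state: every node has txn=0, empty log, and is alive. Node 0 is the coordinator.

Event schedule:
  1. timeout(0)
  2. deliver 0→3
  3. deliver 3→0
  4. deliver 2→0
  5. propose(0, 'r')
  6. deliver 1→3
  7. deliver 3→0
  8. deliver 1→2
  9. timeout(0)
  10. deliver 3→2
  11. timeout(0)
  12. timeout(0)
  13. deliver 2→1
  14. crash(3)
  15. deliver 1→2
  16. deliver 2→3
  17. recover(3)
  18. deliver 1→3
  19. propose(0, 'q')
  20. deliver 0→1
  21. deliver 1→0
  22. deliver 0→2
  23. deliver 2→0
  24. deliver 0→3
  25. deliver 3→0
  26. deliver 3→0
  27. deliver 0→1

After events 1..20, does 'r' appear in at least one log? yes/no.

no

[1] timeout(0) → N0(coor t1 [-])
[2] deliver 0→3 → N3(part t1 [-])
[3] deliver 3→0 → ∅
[4] deliver 2→0 → ∅
[5] propose(0,'r') → N0(coor t2 [-])
[6] deliver 1→3 → ∅
[7] deliver 3→0 → ∅
[8] deliver 1→2 → ∅
[9] timeout(0) → N0(coor t3 [-])
[10] deliver 3→2 → ∅
[11] timeout(0) → N0(coor t4 [-])
[12] timeout(0) → N0(coor t5 [-])
[13] deliver 2→1 → ∅
[14] crash(3) → N3(✗part t1 [-])
[15] deliver 1→2 → ∅
[16] deliver 2→3 → ∅
[17] recover(3) → N3(part t1 [-])
[18] deliver 1→3 → ∅
[19] propose(0,'q') → N0(coor t6 [-])
[20] deliver 0→1 → N1(part t1 [-])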